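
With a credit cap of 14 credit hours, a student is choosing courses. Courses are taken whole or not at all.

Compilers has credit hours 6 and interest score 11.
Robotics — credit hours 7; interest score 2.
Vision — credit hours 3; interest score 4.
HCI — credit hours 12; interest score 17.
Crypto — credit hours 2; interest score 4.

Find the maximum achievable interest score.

Take HCI and Crypto: credit hours 12 + 2 = 14 ≤ 14, interest score 17 + 4 = 21.
No other feasible combination does better.

21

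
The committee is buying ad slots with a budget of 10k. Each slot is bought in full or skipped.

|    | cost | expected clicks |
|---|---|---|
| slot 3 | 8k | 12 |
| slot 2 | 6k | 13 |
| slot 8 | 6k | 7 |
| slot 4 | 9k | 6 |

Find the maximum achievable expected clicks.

Allowing fractional choices, the relaxed optimum would be about 19.0, but ad slots are indivisible.
slot 3: cost 8 ≤ 10, expected clicks 12.
slot 2: cost 6 ≤ 10, expected clicks 13.
slot 8: cost 6 ≤ 10, expected clicks 7.
Best is slot 2 with total expected clicks 13.

13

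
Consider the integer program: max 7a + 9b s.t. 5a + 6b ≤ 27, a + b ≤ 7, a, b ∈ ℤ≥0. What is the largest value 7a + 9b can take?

39

(a,b)=(3,2): 5·3+6·2=27≤27, 1·3+1·2=5≤7, objective 39.
(a,b)=(4,1): 5·4+6·1=26≤27, 1·4+1·1=5≤7, objective 37.
(a,b)=(0,4): 5·0+6·4=24≤27, 1·0+1·4=4≤7, objective 36.
No feasible integer point exceeds 39.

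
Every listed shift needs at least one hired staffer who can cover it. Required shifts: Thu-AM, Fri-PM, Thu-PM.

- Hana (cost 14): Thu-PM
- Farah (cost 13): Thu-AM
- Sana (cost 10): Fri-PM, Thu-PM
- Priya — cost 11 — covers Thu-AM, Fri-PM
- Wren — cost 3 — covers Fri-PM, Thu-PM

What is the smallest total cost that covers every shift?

Choose Priya and Wren: together they cover Thu-AM, Fri-PM, Thu-PM — every shift.
Total cost: 11 + 3 = 14.
No cover costs less than 14.

14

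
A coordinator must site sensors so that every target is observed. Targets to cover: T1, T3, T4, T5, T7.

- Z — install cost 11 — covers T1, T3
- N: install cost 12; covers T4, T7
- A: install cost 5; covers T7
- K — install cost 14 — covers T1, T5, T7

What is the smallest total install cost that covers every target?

37

Choose Z, N, and K: together they cover T1, T3, T4, T5, T7 — every target.
Total install cost: 11 + 12 + 14 = 37.
No cover costs less than 37.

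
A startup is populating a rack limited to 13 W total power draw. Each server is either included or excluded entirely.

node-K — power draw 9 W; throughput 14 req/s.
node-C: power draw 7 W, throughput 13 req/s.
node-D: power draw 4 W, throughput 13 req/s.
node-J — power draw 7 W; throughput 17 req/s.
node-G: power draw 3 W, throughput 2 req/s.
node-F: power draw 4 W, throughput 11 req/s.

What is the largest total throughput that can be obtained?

This is a 0-1 knapsack instance.
Allowing fractional choices, the relaxed optimum would be about 36.1, but servers are indivisible.
node-J + node-F: power draw 7 + 4 = 11 ≤ 13, throughput 17 + 11 = 28.
node-K + node-D: power draw 9 + 4 = 13 ≤ 13, throughput 14 + 13 = 27.
node-D + node-J: power draw 4 + 7 = 11 ≤ 13, throughput 13 + 17 = 30.
Best is node-D and node-J with total throughput 30.

30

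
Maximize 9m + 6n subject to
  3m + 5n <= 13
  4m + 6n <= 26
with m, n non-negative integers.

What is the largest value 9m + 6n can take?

36

Relaxing integrality, the LP optimum is 39.00 at (m,n) = (4.33, 0), which is not an integer point.
(m,n)=(4,0): 3·4+5·0=12≤13, 4·4+6·0=16≤26, objective 36.
(m,n)=(3,0): 3·3+5·0=9≤13, 4·3+6·0=12≤26, objective 27.
No feasible integer point exceeds 36.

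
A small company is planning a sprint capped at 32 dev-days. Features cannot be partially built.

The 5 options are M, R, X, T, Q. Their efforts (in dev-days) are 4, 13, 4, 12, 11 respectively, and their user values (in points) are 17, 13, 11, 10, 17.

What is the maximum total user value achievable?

M + R + X + Q: effort 4 + 13 + 4 + 11 = 32 ≤ 32, user value 17 + 13 + 11 + 17 = 58.
M + R + Q: effort 4 + 13 + 11 = 28 ≤ 32, user value 17 + 13 + 17 = 47.
M + X + T + Q: effort 4 + 4 + 12 + 11 = 31 ≤ 32, user value 17 + 11 + 10 + 17 = 55.
Best is M, R, X, and Q with total user value 58.

58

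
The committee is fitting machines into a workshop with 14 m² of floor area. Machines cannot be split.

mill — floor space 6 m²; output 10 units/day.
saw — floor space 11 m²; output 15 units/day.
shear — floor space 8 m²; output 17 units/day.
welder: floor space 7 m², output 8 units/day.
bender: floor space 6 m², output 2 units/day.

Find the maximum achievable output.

This is an integer program with binary decision variables.
mill + welder: floor space 6 + 7 = 13 ≤ 14, output 10 + 8 = 18.
shear + bender: floor space 8 + 6 = 14 ≤ 14, output 17 + 2 = 19.
mill + shear: floor space 6 + 8 = 14 ≤ 14, output 10 + 17 = 27.
Best is mill and shear with total output 27.

27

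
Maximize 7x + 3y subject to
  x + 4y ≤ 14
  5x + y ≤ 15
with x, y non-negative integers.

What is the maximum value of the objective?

23

The continuous relaxation peaks at (2.42, 2.89) with value 25.63; rounding to a feasible lattice point costs some objective.
(x,y)=(2,3): 1·2+4·3=14≤14, 5·2+1·3=13≤15, objective 23.
(x,y)=(2,2): 1·2+4·2=10≤14, 5·2+1·2=12≤15, objective 20.
(x,y)=(2,1): 1·2+4·1=6≤14, 5·2+1·1=11≤15, objective 17.
No feasible integer point exceeds 23.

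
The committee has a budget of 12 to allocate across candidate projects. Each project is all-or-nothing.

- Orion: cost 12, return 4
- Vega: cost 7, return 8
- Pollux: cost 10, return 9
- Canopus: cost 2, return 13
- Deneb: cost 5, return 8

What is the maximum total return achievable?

22

Canopus + Deneb: cost 2 + 5 = 7 ≤ 12, return 13 + 8 = 21.
Pollux + Canopus: cost 10 + 2 = 12 ≤ 12, return 9 + 13 = 22.
Best is Pollux and Canopus with total return 22.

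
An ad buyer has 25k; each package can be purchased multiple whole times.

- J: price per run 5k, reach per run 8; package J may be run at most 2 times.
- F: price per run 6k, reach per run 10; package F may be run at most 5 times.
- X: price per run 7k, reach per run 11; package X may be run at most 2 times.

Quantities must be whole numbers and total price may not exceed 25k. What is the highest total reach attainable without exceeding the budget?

41

F has the best ratio (10/6); taking only F gives at most 4×10 = 40 (stopped by the price limit).
Mixing does better — 3×F and 1×X: price 25 ≤ 25, reach 3·10 + 1·11 = 41.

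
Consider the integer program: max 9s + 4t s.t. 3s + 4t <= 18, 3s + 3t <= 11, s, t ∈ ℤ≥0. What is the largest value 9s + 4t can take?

(s,t)=(3,0): 3·3+4·0=9≤18, 3·3+3·0=9≤11, objective 27.
(s,t)=(2,1): 3·2+4·1=10≤18, 3·2+3·1=9≤11, objective 22.
(s,t)=(2,0): 3·2+4·0=6≤18, 3·2+3·0=6≤11, objective 18.
The best lattice point is (3,0), giving 27.

27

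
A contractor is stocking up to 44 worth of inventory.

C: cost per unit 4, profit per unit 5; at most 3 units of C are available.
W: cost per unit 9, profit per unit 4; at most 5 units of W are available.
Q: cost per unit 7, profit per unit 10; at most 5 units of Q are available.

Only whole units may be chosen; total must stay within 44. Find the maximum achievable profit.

Q has the best ratio (10/7); taking only Q gives at most 5×10 = 50 (stopped by the supply cap of 5).
Mixing does better — 2×C and 5×Q: cost 43 ≤ 44, profit 2·5 + 5·10 = 60.

60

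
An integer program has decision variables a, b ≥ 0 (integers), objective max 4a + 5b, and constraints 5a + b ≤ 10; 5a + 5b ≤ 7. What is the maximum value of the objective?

The continuous relaxation peaks at (0, 1.4) with value 7.00; rounding to a feasible lattice point costs some objective.
(a,b)=(0,1): 5·0+1·1=1≤10, 5·0+5·1=5≤7, objective 5.
(a,b)=(1,0): 5·1+1·0=5≤10, 5·1+5·0=5≤7, objective 4.
(a,b)=(0,0): 5·0+1·0=0≤10, 5·0+5·0=0≤7, objective 0.
The best lattice point is (0,1), giving 5.

5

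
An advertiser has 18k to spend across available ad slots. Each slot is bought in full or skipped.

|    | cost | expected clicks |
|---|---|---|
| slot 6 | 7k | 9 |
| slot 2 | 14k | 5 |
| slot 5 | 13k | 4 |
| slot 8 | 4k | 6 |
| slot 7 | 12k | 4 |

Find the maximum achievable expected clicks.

15

Take slot 6 and slot 8: cost 7 + 4 = 11 ≤ 18, expected clicks 9 + 6 = 15.
No other feasible combination does better.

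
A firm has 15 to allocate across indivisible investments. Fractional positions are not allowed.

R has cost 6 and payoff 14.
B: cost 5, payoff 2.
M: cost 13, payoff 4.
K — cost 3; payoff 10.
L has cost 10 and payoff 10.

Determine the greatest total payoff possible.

Take R, B, and K: cost 6 + 5 + 3 = 14 ≤ 15, payoff 14 + 2 + 10 = 26.
No other feasible combination does better.

26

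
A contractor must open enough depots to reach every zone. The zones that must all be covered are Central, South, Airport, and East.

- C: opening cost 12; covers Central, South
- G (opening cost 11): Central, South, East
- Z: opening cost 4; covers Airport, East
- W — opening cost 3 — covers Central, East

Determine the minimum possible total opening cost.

15

The greedy cost-per-new-zone heuristic would pick W, Z, and G for 18, but a cheaper cover exists.
Choose G and Z: together they cover Central, South, Airport, East — every zone.
Total opening cost: 11 + 4 = 15.
No cover costs less than 15.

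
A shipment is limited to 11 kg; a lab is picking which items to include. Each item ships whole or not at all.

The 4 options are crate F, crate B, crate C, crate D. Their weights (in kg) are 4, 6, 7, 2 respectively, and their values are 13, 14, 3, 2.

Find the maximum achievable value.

Allowing fractional choices, the relaxed optimum would be about 28.0, but items are indivisible.
crate F + crate B: weight 4 + 6 = 10 ≤ 11, value 13 + 14 = 27.
crate F + crate C: weight 4 + 7 = 11 ≤ 11, value 13 + 3 = 16.
crate B + crate D: weight 6 + 2 = 8 ≤ 11, value 14 + 2 = 16.
Best is crate F and crate B with total value 27.

27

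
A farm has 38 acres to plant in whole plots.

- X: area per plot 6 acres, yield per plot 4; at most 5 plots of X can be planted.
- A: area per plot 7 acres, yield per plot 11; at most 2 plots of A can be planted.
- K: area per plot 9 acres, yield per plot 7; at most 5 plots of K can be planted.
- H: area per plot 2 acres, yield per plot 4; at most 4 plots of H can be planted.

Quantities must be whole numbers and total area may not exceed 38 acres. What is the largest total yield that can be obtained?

49

H has the best ratio (4/2); taking only H gives at most 4×4 = 16 (stopped by the supply cap of 4).
Mixing does better — 1×X, 2×A, 1×K, and 4×H: area 37 ≤ 38, yield 1·4 + 2·11 + 1·7 + 4·4 = 49.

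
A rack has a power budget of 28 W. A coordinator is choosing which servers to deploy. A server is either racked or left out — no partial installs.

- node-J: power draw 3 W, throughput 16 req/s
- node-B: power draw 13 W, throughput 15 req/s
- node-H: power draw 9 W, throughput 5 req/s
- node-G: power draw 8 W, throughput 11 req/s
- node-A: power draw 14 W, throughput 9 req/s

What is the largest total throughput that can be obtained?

42

This is an integer program with binary decision variables.
node-J + node-G + node-A: power draw 3 + 8 + 14 = 25 ≤ 28, throughput 16 + 11 + 9 = 36.
node-J + node-B + node-H: power draw 3 + 13 + 9 = 25 ≤ 28, throughput 16 + 15 + 5 = 36.
node-J + node-B + node-G: power draw 3 + 13 + 8 = 24 ≤ 28, throughput 16 + 15 + 11 = 42.
Best is node-J, node-B, and node-G with total throughput 42.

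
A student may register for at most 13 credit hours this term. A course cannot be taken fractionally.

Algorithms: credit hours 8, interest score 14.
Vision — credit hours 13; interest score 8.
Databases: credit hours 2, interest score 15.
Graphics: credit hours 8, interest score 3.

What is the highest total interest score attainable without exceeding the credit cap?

29

Allowing fractional choices, the relaxed optimum would be about 30.8, but courses are indivisible.
Databases + Graphics: credit hours 2 + 8 = 10 ≤ 13, interest score 15 + 3 = 18.
Algorithms + Databases: credit hours 8 + 2 = 10 ≤ 13, interest score 14 + 15 = 29.
Databases: credit hours 2 ≤ 13, interest score 15.
Best is Algorithms and Databases with total interest score 29.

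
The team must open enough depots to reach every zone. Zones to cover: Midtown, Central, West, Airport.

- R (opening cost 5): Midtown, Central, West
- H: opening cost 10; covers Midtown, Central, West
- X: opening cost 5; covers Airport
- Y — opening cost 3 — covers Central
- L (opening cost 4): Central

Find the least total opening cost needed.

10

This is a weighted set-cover instance.
Choose R and X: together they cover Midtown, Central, West, Airport — every zone.
Total opening cost: 5 + 5 = 10.
No cover costs less than 10.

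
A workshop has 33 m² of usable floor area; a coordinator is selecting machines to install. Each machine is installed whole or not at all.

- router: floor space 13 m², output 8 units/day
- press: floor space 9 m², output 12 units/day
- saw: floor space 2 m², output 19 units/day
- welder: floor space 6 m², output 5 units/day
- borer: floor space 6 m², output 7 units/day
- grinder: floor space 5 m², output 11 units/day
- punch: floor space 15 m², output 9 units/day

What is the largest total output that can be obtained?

54

Allowing fractional choices, the relaxed optimum would be about 57.1, but machines are indivisible.
press + saw + grinder + punch: floor space 9 + 2 + 5 + 15 = 31 ≤ 33, output 12 + 19 + 11 + 9 = 51.
router + press + saw + grinder: floor space 13 + 9 + 2 + 5 = 29 ≤ 33, output 8 + 12 + 19 + 11 = 50.
press + saw + welder + borer + grinder: floor space 9 + 2 + 6 + 6 + 5 = 28 ≤ 33, output 12 + 19 + 5 + 7 + 11 = 54.
Best is press, saw, welder, borer, and grinder with total output 54.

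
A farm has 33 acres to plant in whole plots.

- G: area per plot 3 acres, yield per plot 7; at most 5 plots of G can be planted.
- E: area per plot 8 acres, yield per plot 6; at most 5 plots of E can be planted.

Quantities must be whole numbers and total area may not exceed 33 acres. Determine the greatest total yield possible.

47

This is a bounded integer knapsack.
Take 5×G and 2×E: area 31 ≤ 33, yield 5·7 + 2·6 = 47.
G has the best ratio (7/3) and is taken to its limit of 5; remaining capacity is filled optimally with the others.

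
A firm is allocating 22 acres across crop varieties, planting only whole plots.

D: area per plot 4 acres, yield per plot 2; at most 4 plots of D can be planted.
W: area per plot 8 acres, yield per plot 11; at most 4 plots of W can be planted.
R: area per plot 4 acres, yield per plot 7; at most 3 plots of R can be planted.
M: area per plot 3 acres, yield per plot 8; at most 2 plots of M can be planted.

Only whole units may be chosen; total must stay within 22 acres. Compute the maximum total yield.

M has the best ratio (8/3); taking only M gives at most 2×8 = 16 (stopped by the supply cap of 2).
Mixing does better — 1×W, 2×R, and 2×M: area 22 ≤ 22, yield 1·11 + 2·7 + 2·8 = 41.

41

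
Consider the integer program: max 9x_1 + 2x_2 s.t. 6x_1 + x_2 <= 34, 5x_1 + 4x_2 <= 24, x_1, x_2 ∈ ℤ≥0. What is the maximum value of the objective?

The continuous relaxation peaks at (4.8, 0) with value 43.20; rounding to a feasible lattice point costs some objective.
(x_1,x_2)=(4,1): 6·4+1·1=25≤34, 5·4+4·1=24≤24, objective 38.
(x_1,x_2)=(4,0): 6·4+1·0=24≤34, 5·4+4·0=20≤24, objective 36.
(x_1,x_2)=(3,2): 6·3+1·2=20≤34, 5·3+4·2=23≤24, objective 31.
(x_1,x_2)=(3,1): 6·3+1·1=19≤34, 5·3+4·1=19≤24, objective 29.
The best lattice point is (4,1), giving 38.

38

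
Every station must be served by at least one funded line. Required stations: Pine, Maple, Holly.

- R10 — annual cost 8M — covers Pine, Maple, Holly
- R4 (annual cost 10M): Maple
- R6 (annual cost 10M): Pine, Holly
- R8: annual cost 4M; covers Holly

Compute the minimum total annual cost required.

8

R10 alone covers Pine, Maple, Holly — every station.
Total annual cost: 8.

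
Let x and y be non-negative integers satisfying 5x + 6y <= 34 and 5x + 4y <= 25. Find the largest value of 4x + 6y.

30

The continuous relaxation peaks at (0, 5.67) with value 34.00; rounding to a feasible lattice point costs some objective.
(x,y)=(0,5): 5·0+6·5=30≤34, 5·0+4·5=20≤25, objective 30.
(x,y)=(1,4): 5·1+6·4=29≤34, 5·1+4·4=21≤25, objective 28.
(x,y)=(0,4): 5·0+6·4=24≤34, 5·0+4·4=16≤25, objective 24.
The best lattice point is (0,5), giving 30.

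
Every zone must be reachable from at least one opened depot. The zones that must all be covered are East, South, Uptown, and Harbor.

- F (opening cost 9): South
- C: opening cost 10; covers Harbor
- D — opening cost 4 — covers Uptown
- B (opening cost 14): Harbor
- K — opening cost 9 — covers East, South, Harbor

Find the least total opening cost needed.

13

Choose D and K: together they cover East, South, Uptown, Harbor — every zone.
Total opening cost: 4 + 9 = 13.
No cover costs less than 13.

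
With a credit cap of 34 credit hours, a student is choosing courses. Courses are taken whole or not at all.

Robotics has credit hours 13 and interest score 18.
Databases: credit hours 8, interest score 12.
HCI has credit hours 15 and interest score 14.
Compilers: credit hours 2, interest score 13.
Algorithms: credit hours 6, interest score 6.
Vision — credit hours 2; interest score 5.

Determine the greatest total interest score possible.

54

Robotics + Databases + Compilers + Algorithms + Vision: credit hours 13 + 8 + 2 + 6 + 2 = 31 ≤ 34, interest score 18 + 12 + 13 + 6 + 5 = 54.
Databases + HCI + Compilers + Algorithms + Vision: credit hours 8 + 15 + 2 + 6 + 2 = 33 ≤ 34, interest score 12 + 14 + 13 + 6 + 5 = 50.
Robotics + HCI + Compilers + Vision: credit hours 13 + 15 + 2 + 2 = 32 ≤ 34, interest score 18 + 14 + 13 + 5 = 50.
Best is Robotics, Databases, Compilers, Algorithms, and Vision with total interest score 54.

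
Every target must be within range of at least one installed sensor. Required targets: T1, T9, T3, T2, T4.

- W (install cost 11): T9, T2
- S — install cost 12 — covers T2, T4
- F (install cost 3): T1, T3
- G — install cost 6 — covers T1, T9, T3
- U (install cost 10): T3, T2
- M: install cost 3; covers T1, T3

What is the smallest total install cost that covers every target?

This is an integer covering problem.
The greedy cost-per-new-target heuristic would pick F, W, and S for 26, but a cheaper cover exists.
Choose S and G: together they cover T1, T9, T3, T2, T4 — every target.
Total install cost: 12 + 6 = 18.
No cover costs less than 18.

18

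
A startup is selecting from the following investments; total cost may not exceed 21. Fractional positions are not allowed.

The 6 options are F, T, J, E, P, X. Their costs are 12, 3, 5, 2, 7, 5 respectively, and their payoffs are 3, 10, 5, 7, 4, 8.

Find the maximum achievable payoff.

30

This is a 0-1 knapsack instance.
Take T, J, E, and X: cost 3 + 5 + 2 + 5 = 15 ≤ 21, payoff 10 + 5 + 7 + 8 = 30.
No other feasible combination does better.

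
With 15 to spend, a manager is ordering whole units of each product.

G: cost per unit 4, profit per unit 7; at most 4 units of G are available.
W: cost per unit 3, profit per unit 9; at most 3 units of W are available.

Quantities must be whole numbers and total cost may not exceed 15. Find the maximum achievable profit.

34

Take 1×G and 3×W: cost 13 ≤ 15, profit 1·7 + 3·9 = 34.
W has the best ratio (9/3) and is taken to its limit of 3; remaining capacity is filled optimally with the others.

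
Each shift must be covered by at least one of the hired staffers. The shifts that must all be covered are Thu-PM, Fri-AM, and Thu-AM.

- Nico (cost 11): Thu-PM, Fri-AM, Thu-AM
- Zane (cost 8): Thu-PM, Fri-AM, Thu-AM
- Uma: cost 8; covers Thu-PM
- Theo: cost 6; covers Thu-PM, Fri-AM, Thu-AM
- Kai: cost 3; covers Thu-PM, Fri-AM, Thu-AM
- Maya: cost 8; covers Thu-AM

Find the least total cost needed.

3

Kai alone covers Thu-PM, Fri-AM, Thu-AM — every shift.
Total cost: 3.
No cover costs less than 3.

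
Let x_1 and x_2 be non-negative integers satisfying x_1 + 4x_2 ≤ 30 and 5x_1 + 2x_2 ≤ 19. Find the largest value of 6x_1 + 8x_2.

62

The continuous relaxation peaks at (0.889, 7.28) with value 63.56; rounding to a feasible lattice point costs some objective.
(x_1,x_2)=(1,7): 1·1+4·7=29≤30, 5·1+2·7=19≤19, objective 62.
(x_1,x_2)=(0,7): 1·0+4·7=28≤30, 5·0+2·7=14≤19, objective 56.
(x_1,x_2)=(1,6): 1·1+4·6=25≤30, 5·1+2·6=17≤19, objective 54.
(x_1,x_2)=(0,6): 1·0+4·6=24≤30, 5·0+2·6=12≤19, objective 48.
No feasible integer point exceeds 62.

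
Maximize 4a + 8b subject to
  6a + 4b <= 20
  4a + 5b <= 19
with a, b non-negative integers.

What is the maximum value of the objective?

28

(a,b)=(1,3): 6·1+4·3=18≤20, 4·1+5·3=19≤19, objective 28.
(a,b)=(0,3): 6·0+4·3=12≤20, 4·0+5·3=15≤19, objective 24.
No feasible integer point exceeds 28.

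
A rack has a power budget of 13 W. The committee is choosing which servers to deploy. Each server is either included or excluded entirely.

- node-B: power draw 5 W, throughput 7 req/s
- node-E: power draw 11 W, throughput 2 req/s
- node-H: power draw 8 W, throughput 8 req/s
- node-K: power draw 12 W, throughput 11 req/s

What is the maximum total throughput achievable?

node-B + node-H: power draw 5 + 8 = 13 ≤ 13, throughput 7 + 8 = 15.
node-K: power draw 12 ≤ 13, throughput 11.
Best is node-B and node-H with total throughput 15.

15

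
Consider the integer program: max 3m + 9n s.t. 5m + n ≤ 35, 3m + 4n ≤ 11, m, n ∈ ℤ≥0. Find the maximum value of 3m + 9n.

21

The continuous relaxation peaks at (0, 2.75) with value 24.75; rounding to a feasible lattice point costs some objective.
(m,n)=(1,2) is feasible, giving 21.
(m,n)=(0,2) is feasible, giving 18.
(m,n)=(2,1) is feasible, giving 15.
Maximum is 21 at (m,n)=(1,2).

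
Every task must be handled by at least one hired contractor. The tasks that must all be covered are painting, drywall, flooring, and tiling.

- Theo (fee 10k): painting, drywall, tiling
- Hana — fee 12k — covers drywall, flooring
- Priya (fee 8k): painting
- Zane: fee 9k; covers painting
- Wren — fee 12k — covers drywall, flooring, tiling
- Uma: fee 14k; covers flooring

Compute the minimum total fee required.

20

The greedy cost-per-new-task heuristic would pick Theo and Hana for 22, but a cheaper cover exists.
Choose Priya and Wren: together they cover painting, drywall, flooring, tiling — every task.
Total fee: 8 + 12 = 20.
No cover costs less than 20.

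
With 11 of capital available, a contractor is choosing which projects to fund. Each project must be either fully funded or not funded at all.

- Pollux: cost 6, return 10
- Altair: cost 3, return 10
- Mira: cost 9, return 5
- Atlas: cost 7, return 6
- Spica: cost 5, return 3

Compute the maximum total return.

20

Allowing fractional choices, the relaxed optimum would be about 21.7, but projects are indivisible.
Altair + Atlas: cost 3 + 7 = 10 ≤ 11, return 10 + 6 = 16.
Pollux + Altair: cost 6 + 3 = 9 ≤ 11, return 10 + 10 = 20.
Altair + Spica: cost 3 + 5 = 8 ≤ 11, return 10 + 3 = 13.
Best is Pollux and Altair with total return 20.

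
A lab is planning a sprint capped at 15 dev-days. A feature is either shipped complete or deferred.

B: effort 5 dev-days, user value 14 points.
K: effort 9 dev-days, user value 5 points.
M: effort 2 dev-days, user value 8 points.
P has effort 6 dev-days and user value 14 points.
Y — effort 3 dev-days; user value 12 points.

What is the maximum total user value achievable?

Take B, P, and Y: effort 5 + 6 + 3 = 14 ≤ 15, user value 14 + 14 + 12 = 40.
No other feasible combination does better.

40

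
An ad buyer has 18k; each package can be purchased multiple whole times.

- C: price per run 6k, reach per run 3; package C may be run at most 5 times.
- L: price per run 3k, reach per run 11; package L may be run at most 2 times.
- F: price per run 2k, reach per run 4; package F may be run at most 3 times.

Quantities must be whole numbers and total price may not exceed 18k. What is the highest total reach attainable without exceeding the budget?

L has the best ratio (11/3); taking only L gives at most 2×11 = 22 (stopped by the supply cap of 2).
Mixing does better — 1×C, 2×L, and 3×F: price 18 ≤ 18, reach 1·3 + 2·11 + 3·4 = 37.

37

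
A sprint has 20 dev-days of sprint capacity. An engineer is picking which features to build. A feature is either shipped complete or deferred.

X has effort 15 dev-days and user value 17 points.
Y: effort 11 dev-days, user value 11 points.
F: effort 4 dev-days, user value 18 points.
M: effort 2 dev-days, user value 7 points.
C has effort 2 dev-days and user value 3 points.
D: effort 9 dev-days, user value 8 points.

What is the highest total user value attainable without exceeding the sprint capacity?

Y + F + M + C: effort 11 + 4 + 2 + 2 = 19 ≤ 20, user value 11 + 18 + 7 + 3 = 39.
Y + F + M: effort 11 + 4 + 2 = 17 ≤ 20, user value 11 + 18 + 7 = 36.
Best is Y, F, M, and C with total user value 39.

39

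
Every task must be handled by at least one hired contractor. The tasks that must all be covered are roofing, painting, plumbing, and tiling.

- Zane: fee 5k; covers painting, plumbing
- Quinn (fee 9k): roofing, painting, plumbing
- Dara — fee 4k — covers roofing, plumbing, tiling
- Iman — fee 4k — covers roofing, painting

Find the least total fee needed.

8

Choose Dara and Iman: together they cover roofing, painting, plumbing, tiling — every task.
Total fee: 4 + 4 = 8.
No cover costs less than 8.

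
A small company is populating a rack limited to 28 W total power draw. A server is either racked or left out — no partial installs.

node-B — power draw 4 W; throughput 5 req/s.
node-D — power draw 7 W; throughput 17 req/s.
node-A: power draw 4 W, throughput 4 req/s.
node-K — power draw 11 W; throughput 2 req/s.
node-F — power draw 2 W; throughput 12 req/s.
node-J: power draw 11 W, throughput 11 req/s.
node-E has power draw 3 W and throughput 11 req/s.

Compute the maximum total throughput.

Take node-B, node-D, node-F, node-J, and node-E: power draw 4 + 7 + 2 + 11 + 3 = 27 ≤ 28, throughput 5 + 17 + 12 + 11 + 11 = 56.
No other feasible combination does better.

56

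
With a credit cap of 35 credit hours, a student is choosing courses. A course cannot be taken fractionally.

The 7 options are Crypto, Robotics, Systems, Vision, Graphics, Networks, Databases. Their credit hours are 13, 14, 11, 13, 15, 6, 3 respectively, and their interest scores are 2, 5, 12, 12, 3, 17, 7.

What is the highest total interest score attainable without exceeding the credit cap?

Allowing fractional choices, the relaxed optimum would be about 48.7, but courses are indivisible.
Systems + Vision + Networks: credit hours 11 + 13 + 6 = 30 ≤ 35, interest score 12 + 12 + 17 = 41.
Robotics + Systems + Networks + Databases: credit hours 14 + 11 + 6 + 3 = 34 ≤ 35, interest score 5 + 12 + 17 + 7 = 41.
Systems + Vision + Networks + Databases: credit hours 11 + 13 + 6 + 3 = 33 ≤ 35, interest score 12 + 12 + 17 + 7 = 48.
Best is Systems, Vision, Networks, and Databases with total interest score 48.

48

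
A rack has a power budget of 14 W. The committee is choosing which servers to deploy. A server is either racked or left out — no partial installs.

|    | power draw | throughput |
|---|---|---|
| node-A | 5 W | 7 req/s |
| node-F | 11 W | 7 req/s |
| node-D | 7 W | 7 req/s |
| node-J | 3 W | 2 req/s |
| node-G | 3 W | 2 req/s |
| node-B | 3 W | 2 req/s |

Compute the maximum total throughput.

14

Allowing fractional choices, the relaxed optimum would be about 15.3, but servers are indivisible.
node-A + node-D: power draw 5 + 7 = 12 ≤ 14, throughput 7 + 7 = 14.
node-A + node-J + node-G + node-B: power draw 5 + 3 + 3 + 3 = 14 ≤ 14, throughput 7 + 2 + 2 + 2 = 13.
Best is node-A and node-D with total throughput 14.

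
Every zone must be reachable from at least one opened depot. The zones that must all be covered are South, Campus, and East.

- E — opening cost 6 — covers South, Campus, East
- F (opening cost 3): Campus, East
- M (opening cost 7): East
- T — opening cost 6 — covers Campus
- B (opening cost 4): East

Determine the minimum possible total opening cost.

6

The greedy cost-per-new-zone heuristic would pick F and E for 9, but a cheaper cover exists.
E alone covers South, Campus, East — every zone.
Total opening cost: 6.
No cover costs less than 6.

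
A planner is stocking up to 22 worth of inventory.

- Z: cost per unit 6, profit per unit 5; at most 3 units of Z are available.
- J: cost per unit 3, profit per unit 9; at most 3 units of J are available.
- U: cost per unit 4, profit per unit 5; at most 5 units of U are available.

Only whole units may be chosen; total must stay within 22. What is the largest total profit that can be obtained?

This is a bounded integer knapsack.
J has the best ratio (9/3); taking only J gives at most 3×9 = 27 (stopped by the supply cap of 3).
Mixing does better — 3×J and 3×U: cost 21 ≤ 22, profit 3·9 + 3·5 = 42.

42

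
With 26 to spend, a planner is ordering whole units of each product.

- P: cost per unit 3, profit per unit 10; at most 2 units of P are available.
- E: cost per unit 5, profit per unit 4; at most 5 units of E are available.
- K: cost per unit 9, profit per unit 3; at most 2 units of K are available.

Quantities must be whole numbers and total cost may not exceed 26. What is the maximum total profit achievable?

36

This is a bounded integer knapsack.
Take 2×P and 4×E: cost 26 ≤ 26, profit 2·10 + 4·4 = 36.
P has the best ratio (10/3) and is taken to its limit of 2; remaining capacity is filled optimally with the others.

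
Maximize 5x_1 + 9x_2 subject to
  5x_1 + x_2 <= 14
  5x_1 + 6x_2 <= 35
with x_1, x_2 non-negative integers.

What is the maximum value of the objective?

The continuous relaxation peaks at (0, 5.83) with value 52.50; rounding to a feasible lattice point costs some objective.
(x_1,x_2)=(1,5): 5·1+1·5=10≤14, 5·1+6·5=35≤35, objective 50.
(x_1,x_2)=(2,4): 5·2+1·4=14≤14, 5·2+6·4=34≤35, objective 46.
The best lattice point is (1,5), giving 50.

50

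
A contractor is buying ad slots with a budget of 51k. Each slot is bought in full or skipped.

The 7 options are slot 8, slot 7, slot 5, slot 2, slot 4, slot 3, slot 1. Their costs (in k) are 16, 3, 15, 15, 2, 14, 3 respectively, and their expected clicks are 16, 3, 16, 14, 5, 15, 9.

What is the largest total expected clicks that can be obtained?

This is an integer program with binary decision variables.
Allowing fractional choices, the relaxed optimum would be about 62.0, but ad slots are indivisible.
slot 8 + slot 5 + slot 2 + slot 4 + slot 1: cost 16 + 15 + 15 + 2 + 3 = 51 ≤ 51, expected clicks 16 + 16 + 14 + 5 + 9 = 60.
slot 5 + slot 2 + slot 4 + slot 3 + slot 1: cost 15 + 15 + 2 + 14 + 3 = 49 ≤ 51, expected clicks 16 + 14 + 5 + 15 + 9 = 59.
slot 8 + slot 5 + slot 4 + slot 3 + slot 1: cost 16 + 15 + 2 + 14 + 3 = 50 ≤ 51, expected clicks 16 + 16 + 5 + 15 + 9 = 61.
Best is slot 8, slot 5, slot 4, slot 3, and slot 1 with total expected clicks 61.

61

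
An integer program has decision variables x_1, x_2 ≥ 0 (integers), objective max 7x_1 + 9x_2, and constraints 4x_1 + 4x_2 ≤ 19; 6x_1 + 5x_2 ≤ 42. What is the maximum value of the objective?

36

The continuous relaxation peaks at (0, 4.75) with value 42.75; rounding to a feasible lattice point costs some objective.
(x_1,x_2)=(0,4) is feasible, giving 36.
(x_1,x_2)=(1,3) is feasible, giving 34.
(x_1,x_2)=(0,3) is feasible, giving 27.
Maximum is 36 at (x_1,x_2)=(0,4).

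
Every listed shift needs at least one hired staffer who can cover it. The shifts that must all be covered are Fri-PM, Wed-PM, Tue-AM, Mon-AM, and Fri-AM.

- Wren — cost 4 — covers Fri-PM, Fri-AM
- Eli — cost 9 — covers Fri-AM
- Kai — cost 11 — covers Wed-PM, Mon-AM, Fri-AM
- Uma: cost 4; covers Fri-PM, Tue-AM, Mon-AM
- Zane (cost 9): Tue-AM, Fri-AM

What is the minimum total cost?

15

This is a weighted set-cover instance.
The greedy cost-per-new-shift heuristic would pick Uma, Wren, and Kai for 19, but a cheaper cover exists.
Choose Kai and Uma: together they cover Fri-PM, Wed-PM, Tue-AM, Mon-AM, Fri-AM — every shift.
Total cost: 11 + 4 = 15.
No cover costs less than 15.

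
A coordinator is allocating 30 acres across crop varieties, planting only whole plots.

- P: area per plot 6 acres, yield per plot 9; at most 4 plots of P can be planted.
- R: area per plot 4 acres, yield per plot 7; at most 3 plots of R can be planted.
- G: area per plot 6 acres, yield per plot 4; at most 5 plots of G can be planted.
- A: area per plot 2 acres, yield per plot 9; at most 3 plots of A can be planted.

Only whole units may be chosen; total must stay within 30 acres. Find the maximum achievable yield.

66

A has the best ratio (9/2); taking only A gives at most 3×9 = 27 (stopped by the supply cap of 3).
Mixing does better — 2×P, 3×R, and 3×A: area 30 ≤ 30, yield 2·9 + 3·7 + 3·9 = 66.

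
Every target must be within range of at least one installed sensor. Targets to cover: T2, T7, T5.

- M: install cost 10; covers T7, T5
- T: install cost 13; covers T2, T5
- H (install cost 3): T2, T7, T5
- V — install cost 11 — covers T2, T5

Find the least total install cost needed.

H alone covers T2, T7, T5 — every target.
Total install cost: 3.
No cover costs less than 3.

3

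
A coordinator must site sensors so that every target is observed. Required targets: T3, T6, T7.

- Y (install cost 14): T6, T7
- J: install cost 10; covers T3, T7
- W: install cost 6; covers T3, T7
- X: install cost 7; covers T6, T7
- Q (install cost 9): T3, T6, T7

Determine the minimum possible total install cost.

9

The greedy cost-per-new-target heuristic would pick W and X for 13, but a cheaper cover exists.
Q alone covers T3, T6, T7 — every target.
Total install cost: 9.
No cover costs less than 9.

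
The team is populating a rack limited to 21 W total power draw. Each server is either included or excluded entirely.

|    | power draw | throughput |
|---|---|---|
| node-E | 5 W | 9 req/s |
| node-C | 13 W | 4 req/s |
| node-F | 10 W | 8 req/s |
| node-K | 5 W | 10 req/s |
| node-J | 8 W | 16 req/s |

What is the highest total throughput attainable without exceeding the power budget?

Allowing fractional choices, the relaxed optimum would be about 37.4, but servers are indivisible.
node-E + node-K + node-J: power draw 5 + 5 + 8 = 18 ≤ 21, throughput 9 + 10 + 16 = 35.
node-E + node-F + node-K: power draw 5 + 10 + 5 = 20 ≤ 21, throughput 9 + 8 + 10 = 27.
node-K + node-J: power draw 5 + 8 = 13 ≤ 21, throughput 10 + 16 = 26.
Best is node-E, node-K, and node-J with total throughput 35.

35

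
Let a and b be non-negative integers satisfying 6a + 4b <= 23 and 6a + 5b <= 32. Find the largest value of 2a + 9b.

(a,b)=(0,5) is feasible, giving 45.
(a,b)=(1,4) is feasible, giving 38.
The best lattice point is (0,5), giving 45.

45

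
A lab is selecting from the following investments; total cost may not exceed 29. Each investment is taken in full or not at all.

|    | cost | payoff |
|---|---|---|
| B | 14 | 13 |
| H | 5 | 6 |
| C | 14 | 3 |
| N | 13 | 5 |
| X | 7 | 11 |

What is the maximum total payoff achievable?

Allowing fractional choices, the relaxed optimum would be about 31.2, but investments are indivisible.
H + N + X: cost 5 + 13 + 7 = 25 ≤ 29, payoff 6 + 5 + 11 = 22.
B + H + X: cost 14 + 5 + 7 = 26 ≤ 29, payoff 13 + 6 + 11 = 30.
B + X: cost 14 + 7 = 21 ≤ 29, payoff 13 + 11 = 24.
Best is B, H, and X with total payoff 30.

30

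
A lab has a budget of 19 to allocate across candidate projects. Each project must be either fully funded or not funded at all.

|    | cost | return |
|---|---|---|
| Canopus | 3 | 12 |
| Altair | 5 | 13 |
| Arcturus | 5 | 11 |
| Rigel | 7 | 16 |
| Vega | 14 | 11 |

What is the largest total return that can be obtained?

41

Altair + Arcturus + Rigel: cost 5 + 5 + 7 = 17 ≤ 19, return 13 + 11 + 16 = 40.
Canopus + Altair + Rigel: cost 3 + 5 + 7 = 15 ≤ 19, return 12 + 13 + 16 = 41.
Best is Canopus, Altair, and Rigel with total return 41.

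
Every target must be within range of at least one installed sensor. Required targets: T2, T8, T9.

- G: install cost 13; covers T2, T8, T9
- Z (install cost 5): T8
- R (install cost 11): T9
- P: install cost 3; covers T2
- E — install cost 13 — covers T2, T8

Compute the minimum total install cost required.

13

The greedy cost-per-new-target heuristic would pick P, Z, and R for 19, but a cheaper cover exists.
G alone covers T2, T8, T9 — every target.
Total install cost: 13.
No cover costs less than 13.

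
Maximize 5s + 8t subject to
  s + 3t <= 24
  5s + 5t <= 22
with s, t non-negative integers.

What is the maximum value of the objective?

(s,t)=(0,4): 1·0+3·4=12≤24, 5·0+5·4=20≤22, objective 32.
(s,t)=(1,3): 1·1+3·3=10≤24, 5·1+5·3=20≤22, objective 29.
(s,t)=(0,3): 1·0+3·3=9≤24, 5·0+5·3=15≤22, objective 24.
No feasible integer point exceeds 32.

32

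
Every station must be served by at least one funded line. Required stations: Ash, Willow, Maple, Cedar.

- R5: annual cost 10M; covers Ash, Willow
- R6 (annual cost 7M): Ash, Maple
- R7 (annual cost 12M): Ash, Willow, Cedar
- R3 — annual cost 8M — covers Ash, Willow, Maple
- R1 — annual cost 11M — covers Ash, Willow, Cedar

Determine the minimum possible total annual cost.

The greedy cost-per-new-station heuristic would pick R3 and R1 for 19, but a cheaper cover exists.
Choose R6 and R1: together they cover Ash, Willow, Maple, Cedar — every station.
Total annual cost: 7 + 11 = 18.
No cover costs less than 18.

18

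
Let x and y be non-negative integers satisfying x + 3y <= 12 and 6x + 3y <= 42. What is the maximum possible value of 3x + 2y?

(x,y)=(6,2) is feasible, giving 22.
(x,y)=(6,1) is feasible, giving 20.
(x,y)=(5,2) is feasible, giving 19.
No feasible integer point exceeds 22.

22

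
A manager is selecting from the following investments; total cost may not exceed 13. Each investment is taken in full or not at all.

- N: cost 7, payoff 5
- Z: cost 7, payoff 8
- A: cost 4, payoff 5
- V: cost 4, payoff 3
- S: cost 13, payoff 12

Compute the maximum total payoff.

Allowing fractional choices, the relaxed optimum would be about 14.8, but investments are indivisible.
Z + A: cost 7 + 4 = 11 ≤ 13, payoff 8 + 5 = 13.
S: cost 13 ≤ 13, payoff 12.
Best is Z and A with total payoff 13.

13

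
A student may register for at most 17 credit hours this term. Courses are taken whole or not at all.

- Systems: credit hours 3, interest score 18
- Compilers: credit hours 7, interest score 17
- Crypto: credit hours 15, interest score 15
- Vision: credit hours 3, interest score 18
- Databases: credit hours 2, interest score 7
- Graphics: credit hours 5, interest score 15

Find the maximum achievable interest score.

60

Take Systems, Compilers, Vision, and Databases: credit hours 3 + 7 + 3 + 2 = 15 ≤ 17, interest score 18 + 17 + 18 + 7 = 60.
No other feasible combination does better.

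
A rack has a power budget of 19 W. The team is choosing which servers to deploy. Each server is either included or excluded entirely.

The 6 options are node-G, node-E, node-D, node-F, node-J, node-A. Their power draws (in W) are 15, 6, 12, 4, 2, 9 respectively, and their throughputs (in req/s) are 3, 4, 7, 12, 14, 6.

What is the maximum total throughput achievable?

Allowing fractional choices, the relaxed optimum would be about 34.7, but servers are indivisible.
node-D + node-F + node-J: power draw 12 + 4 + 2 = 18 ≤ 19, throughput 7 + 12 + 14 = 33.
node-F + node-J + node-A: power draw 4 + 2 + 9 = 15 ≤ 19, throughput 12 + 14 + 6 = 32.
Best is node-D, node-F, and node-J with total throughput 33.

33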